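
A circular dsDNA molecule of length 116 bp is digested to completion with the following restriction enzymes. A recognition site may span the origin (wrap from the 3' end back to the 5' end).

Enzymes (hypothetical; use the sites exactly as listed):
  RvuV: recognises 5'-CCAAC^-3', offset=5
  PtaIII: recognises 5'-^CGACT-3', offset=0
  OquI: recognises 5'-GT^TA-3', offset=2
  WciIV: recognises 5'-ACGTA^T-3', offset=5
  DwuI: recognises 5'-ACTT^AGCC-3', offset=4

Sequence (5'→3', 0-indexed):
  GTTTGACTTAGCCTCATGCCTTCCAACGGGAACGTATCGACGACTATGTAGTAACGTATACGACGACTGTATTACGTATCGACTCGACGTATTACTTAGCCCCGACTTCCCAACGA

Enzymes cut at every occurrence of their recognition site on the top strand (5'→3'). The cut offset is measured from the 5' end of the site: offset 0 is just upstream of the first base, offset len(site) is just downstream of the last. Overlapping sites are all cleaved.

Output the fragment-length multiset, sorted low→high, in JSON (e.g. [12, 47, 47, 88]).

[1,4,5,5,6,9,11,12,12,15,18,18]

Per-enzyme occurrences:
  RvuV CCAAC/5: at [22, 109] ⇒ [27, 114]
  PtaIII CGACT/0: at [40, 63, 79, 102] ⇒ [40, 63, 79, 102]
  OquI (GTTA, off=2): no sites
  WciIV ACGTAT/5: at [31, 53, 73, 86] ⇒ [36, 58, 78, 91]
  DwuI ACTTAGCC/4: at [5, 93] ⇒ [9, 97]

All cut coordinates (distinct, sorted): [9, 27, 36, 40, 58, 63, 78, 79, 91, 97, 102, 114]

Fragment lengths:
  9→27: 18 bp
  27→36: 9 bp
  36→40: 4 bp
  40→58: 18 bp
  58→63: 5 bp
  63→78: 15 bp
  78→79: 1 bp
  79→91: 12 bp
  91→97: 6 bp
  97→102: 5 bp
  102→114: 12 bp
  114→9 (wrap): 116-114+9 = 11 bp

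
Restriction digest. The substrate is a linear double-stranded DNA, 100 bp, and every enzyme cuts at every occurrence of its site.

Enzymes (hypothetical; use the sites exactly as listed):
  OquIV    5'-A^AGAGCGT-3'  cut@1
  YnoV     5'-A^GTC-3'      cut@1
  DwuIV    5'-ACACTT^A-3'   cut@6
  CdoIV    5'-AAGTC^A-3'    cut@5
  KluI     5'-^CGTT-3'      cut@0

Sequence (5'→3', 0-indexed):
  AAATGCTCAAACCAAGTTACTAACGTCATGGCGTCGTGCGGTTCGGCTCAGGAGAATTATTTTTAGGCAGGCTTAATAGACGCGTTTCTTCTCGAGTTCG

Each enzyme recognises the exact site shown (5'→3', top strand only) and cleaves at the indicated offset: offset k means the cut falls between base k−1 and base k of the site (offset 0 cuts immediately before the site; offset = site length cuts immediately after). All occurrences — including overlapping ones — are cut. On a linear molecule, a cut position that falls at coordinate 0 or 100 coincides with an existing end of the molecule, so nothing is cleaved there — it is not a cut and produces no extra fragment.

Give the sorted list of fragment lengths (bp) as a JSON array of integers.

[18,82]

Scan for sites:
  OquIV (AAGAGCGT, off=1): no sites
  YnoV (AGTC, off=1): no sites
  DwuIV (ACACTTA, off=6): no sites
  CdoIV (AAGTCA, off=5): no sites
  KluI CGTT/0: at [82] ⇒ [82]

Pooled cuts: [82]

Fragment lengths:
  [0,82): 82 bp
  [82,100): 18 bp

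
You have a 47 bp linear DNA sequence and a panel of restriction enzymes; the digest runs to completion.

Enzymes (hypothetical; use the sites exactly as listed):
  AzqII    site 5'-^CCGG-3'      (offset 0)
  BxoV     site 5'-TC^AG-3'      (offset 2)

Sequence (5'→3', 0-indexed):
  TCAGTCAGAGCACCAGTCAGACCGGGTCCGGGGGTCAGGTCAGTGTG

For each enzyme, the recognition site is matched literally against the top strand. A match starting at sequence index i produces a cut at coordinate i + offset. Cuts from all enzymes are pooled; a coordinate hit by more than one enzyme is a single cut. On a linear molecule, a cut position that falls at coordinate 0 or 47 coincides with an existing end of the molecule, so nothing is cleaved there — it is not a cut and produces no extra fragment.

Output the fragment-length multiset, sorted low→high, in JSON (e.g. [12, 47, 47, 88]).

[2,3,4,5,6,6,9,12]

Site scan:
  AzqII (CCGG, off=0): starts [21, 27] → cuts [21, 27]
  BxoV (TCAG, off=2): starts [0, 4, 16, 34, 39] → cuts [2, 6, 18, 36, 41]

All cut coordinates (distinct, sorted): [2, 6, 18, 21, 27, 36, 41]

Fragment lengths:
  [0,2): 2 bp
  [2,6): 4 bp
  [6,18): 12 bp
  [18,21): 3 bp
  [21,27): 6 bp
  [27,36): 9 bp
  [36,41): 5 bp
  [41,47): 6 bp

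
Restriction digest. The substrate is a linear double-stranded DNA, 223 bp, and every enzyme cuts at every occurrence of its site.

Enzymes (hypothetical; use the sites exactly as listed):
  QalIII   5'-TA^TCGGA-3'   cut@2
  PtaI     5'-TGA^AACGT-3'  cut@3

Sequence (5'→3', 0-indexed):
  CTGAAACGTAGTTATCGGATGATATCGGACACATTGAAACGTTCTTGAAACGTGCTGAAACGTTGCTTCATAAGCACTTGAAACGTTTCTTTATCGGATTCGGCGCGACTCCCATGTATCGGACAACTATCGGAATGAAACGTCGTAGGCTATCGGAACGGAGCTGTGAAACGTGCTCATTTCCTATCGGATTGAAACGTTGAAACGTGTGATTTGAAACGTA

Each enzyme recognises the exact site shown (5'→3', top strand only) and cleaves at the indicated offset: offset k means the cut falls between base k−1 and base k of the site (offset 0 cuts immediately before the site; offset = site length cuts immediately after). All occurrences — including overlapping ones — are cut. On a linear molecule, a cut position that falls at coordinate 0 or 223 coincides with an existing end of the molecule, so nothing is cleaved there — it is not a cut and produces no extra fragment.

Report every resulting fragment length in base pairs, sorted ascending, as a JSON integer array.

[4,6,8,9,9,10,10,10,11,11,12,13,14,14,17,17,23,25]

Site scan:
  QalIII (TATCGGA, off=2): starts [12, 22, 91, 116, 127, 150, 184] → cuts [14, 24, 93, 118, 129, 152, 186]
  PtaI (TGAAACGT, off=3): starts [1, 34, 45, 55, 78, 135, 166, 192, 200, 214] → cuts [4, 37, 48, 58, 81, 138, 169, 195, 203, 217]

All cut coordinates (distinct, sorted): [4, 14, 24, 37, 48, 58, 81, 93, 118, 129, 138, 152, 169, 186, 195, 203, 217]

Fragments:
  [0,4): 4 bp
  [4,14): 10 bp
  [14,24): 10 bp
  [24,37): 13 bp
  [37,48): 11 bp
  [48,58): 10 bp
  [58,81): 23 bp
  [81,93): 12 bp
  [93,118): 25 bp
  [118,129): 11 bp
  [129,138): 9 bp
  [138,152): 14 bp
  [152,169): 17 bp
  [169,186): 17 bp
  [186,195): 9 bp
  [195,203): 8 bp
  [203,217): 14 bp
  [217,223): 6 bp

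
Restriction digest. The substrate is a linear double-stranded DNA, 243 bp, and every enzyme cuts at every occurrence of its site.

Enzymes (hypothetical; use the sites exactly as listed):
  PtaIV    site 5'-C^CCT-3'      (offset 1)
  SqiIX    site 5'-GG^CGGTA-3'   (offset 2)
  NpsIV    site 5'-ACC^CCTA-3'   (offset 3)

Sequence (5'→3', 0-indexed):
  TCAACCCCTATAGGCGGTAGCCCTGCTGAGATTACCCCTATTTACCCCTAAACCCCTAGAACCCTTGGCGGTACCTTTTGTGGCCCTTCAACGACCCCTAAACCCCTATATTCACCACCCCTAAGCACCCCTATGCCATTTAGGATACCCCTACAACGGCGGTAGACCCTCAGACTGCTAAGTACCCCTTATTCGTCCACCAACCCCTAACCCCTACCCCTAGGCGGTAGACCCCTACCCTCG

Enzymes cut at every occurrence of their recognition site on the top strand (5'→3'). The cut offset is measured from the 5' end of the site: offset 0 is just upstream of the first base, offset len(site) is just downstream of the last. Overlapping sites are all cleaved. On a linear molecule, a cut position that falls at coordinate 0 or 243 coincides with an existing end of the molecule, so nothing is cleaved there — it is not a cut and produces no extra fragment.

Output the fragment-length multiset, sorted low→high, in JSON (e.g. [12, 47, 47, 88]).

[5,5,6,6,6,6,7,7,8,8,8,8,8,9,10,10,10,12,15,15,16,19,19,20]

Per-enzyme occurrences:
  PtaIV CCCT/1: at [5, 20, 35, 45, 53, 61, 83, 95, 103, 118, 128, 148, 166, 185, 204, 211, 217, 232, 237] ⇒ [6, 21, 36, 46, 54, 62, 84, 96, 104, 119, 129, 149, 167, 186, 205, 212, 218, 233, 238]
  SqiIX GGCGGTA/2: at [12, 66, 157, 222] ⇒ [14, 68, 159, 224]
  NpsIV ACCCCTA/3: at [3, 33, 43, 51, 93, 101, 116, 126, 146, 202, 209, 215, 230] ⇒ [6, 36, 46, 54, 96, 104, 119, 129, 149, 205, 212, 218, 233]

Pooled cuts: [6, 14, 21, 36, 46, 54, 62, 68, 84, 96, 104, 119, 129, 149, 159, 167, 186, 205, 212, 218, 224, 233, 238]

Fragment lengths:
  [0,6): 6 bp
  [6,14): 8 bp
  [14,21): 7 bp
  [21,36): 15 bp
  [36,46): 10 bp
  [46,54): 8 bp
  [54,62): 8 bp
  [62,68): 6 bp
  [68,84): 16 bp
  [84,96): 12 bp
  [96,104): 8 bp
  [104,119): 15 bp
  [119,129): 10 bp
  [129,149): 20 bp
  [149,159): 10 bp
  [159,167): 8 bp
  [167,186): 19 bp
  [186,205): 19 bp
  [205,212): 7 bp
  [212,218): 6 bp
  [218,224): 6 bp
  [224,233): 9 bp
  [233,238): 5 bp
  [238,243): 5 bp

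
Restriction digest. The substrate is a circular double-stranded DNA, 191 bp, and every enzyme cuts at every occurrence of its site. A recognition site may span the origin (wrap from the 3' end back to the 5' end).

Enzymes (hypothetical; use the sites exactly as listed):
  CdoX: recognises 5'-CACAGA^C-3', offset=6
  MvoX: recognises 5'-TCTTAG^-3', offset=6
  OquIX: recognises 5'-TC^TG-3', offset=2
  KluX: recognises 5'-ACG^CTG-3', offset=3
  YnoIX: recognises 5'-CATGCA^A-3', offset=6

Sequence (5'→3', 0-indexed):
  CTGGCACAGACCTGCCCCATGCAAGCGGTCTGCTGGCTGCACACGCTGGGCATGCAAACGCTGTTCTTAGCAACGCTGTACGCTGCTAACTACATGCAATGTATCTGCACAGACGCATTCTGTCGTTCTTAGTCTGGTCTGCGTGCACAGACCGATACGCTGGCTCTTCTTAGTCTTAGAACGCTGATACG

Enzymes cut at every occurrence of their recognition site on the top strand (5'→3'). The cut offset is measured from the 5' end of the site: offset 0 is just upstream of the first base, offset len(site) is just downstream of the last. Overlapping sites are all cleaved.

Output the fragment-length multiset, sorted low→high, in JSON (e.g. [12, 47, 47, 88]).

[2,4,4,5,5,6,7,7,7,7,8,8,8,10,10,11,12,12,13,14,15,16]

Per-enzyme occurrences:
  CdoX (CACAGAC, off=6): starts [4, 107, 145] → cuts [10, 113, 151]
  MvoX (TCTTAG, off=6): starts [64, 126, 167, 173] → cuts [70, 132, 173, 179]
  OquIX (TCTG, off=2): starts [28, 103, 118, 132, 137] → cuts [30, 105, 120, 134, 139]
  KluX (ACGCTG, off=3): starts [42, 57, 72, 79, 156, 180, 188] → cuts [0, 45, 60, 75, 82, 159, 183]
  YnoIX (CATGCAA, off=6): starts [17, 50, 92] → cuts [23, 56, 98]

All cut coordinates (distinct, sorted): [0, 10, 23, 30, 45, 56, 60, 70, 75, 82, 98, 105, 113, 120, 132, 134, 139, 151, 159, 173, 179, 183]

Fragment lengths:
  0→10: 10 bp
  10→23: 13 bp
  23→30: 7 bp
  30→45: 15 bp
  45→56: 11 bp
  56→60: 4 bp
  60→70: 10 bp
  70→75: 5 bp
  75→82: 7 bp
  82→98: 16 bp
  98→105: 7 bp
  105→113: 8 bp
  113→120: 7 bp
  120→132: 12 bp
  132→134: 2 bp
  134→139: 5 bp
  139→151: 12 bp
  151→159: 8 bp
  159→173: 14 bp
  173→179: 6 bp
  179→183: 4 bp
  183→0 (wrap): 191-183+0 = 8 bp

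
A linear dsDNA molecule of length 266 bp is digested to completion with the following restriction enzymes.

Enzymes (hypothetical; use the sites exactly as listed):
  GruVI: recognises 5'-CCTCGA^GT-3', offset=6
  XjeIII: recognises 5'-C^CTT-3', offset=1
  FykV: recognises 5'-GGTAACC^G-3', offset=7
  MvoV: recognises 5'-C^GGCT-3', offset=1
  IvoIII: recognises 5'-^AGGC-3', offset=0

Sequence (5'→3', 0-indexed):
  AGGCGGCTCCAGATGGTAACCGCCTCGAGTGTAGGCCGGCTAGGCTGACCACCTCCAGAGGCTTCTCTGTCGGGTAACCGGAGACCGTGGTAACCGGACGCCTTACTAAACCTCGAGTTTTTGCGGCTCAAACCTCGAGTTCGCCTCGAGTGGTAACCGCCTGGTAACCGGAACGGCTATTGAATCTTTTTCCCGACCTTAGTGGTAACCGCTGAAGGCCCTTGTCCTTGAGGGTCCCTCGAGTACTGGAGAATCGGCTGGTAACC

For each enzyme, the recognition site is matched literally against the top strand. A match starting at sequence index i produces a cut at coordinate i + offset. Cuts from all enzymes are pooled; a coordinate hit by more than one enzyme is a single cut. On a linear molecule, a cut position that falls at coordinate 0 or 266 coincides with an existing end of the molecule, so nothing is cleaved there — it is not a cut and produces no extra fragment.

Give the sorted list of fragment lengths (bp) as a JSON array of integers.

Per-enzyme occurrences:
  GruVI CCTCGAGT/6: at [22, 110, 132, 143, 236] ⇒ [28, 116, 138, 149, 242]
  XjeIII CCTT/1: at [100, 196, 219, 225] ⇒ [101, 197, 220, 226]
  FykV GGTAACCG/7: at [14, 72, 88, 151, 162, 203] ⇒ [21, 79, 95, 158, 169, 210]
  MvoV CGGCT/1: at [3, 36, 123, 173, 254] ⇒ [4, 37, 124, 174, 255]
  IvoIII AGGC/0: at [0, 32, 41, 58, 215] ⇒ [32, 41, 58, 215] (position 0 is a terminus of the linear molecule — no cut)

Pooled cuts: [4, 21, 28, 32, 37, 41, 58, 79, 95, 101, 116, 124, 138, 149, 158, 169, 174, 197, 210, 215, 220, 226, 242, 255]

Fragments:
  [0,4): 4 bp
  [4,21): 17 bp
  [21,28): 7 bp
  [28,32): 4 bp
  [32,37): 5 bp
  [37,41): 4 bp
  [41,58): 17 bp
  [58,79): 21 bp
  [79,95): 16 bp
  [95,101): 6 bp
  [101,116): 15 bp
  [116,124): 8 bp
  [124,138): 14 bp
  [138,149): 11 bp
  [149,158): 9 bp
  [158,169): 11 bp
  [169,174): 5 bp
  [174,197): 23 bp
  [197,210): 13 bp
  [210,215): 5 bp
  [215,220): 5 bp
  [220,226): 6 bp
  [226,242): 16 bp
  [242,255): 13 bp
  [255,266): 11 bp

[4,4,4,5,5,5,5,6,6,7,8,9,11,11,11,13,13,14,15,16,16,17,17,21,23]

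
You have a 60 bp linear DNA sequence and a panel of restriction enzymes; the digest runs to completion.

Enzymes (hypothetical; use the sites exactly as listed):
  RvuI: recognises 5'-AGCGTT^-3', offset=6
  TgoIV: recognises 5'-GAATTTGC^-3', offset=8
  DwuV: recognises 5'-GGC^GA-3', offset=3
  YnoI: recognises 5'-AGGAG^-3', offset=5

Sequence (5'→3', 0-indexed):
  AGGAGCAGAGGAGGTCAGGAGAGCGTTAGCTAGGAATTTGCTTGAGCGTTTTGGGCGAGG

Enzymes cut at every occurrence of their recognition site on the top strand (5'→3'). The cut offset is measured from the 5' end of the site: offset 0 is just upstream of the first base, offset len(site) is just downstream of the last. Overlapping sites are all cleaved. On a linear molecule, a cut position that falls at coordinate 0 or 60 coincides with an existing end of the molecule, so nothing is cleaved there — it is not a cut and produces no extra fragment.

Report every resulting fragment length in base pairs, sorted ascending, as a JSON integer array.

Site scan:
  RvuI (AGCGTT, off=6): starts [21, 44] → cuts [27, 50]
  TgoIV (GAATTTGC, off=8): starts [33] → cuts [41]
  DwuV (GGCGA, off=3): starts [53] → cuts [56]
  YnoI (AGGAG, off=5): starts [0, 8, 16] → cuts [5, 13, 21]

Pooled cuts: [5, 13, 21, 27, 41, 50, 56]

Fragment lengths:
  [0,5): 5 bp
  [5,13): 8 bp
  [13,21): 8 bp
  [21,27): 6 bp
  [27,41): 14 bp
  [41,50): 9 bp
  [50,56): 6 bp
  [56,60): 4 bp

[4,5,6,6,8,8,9,14]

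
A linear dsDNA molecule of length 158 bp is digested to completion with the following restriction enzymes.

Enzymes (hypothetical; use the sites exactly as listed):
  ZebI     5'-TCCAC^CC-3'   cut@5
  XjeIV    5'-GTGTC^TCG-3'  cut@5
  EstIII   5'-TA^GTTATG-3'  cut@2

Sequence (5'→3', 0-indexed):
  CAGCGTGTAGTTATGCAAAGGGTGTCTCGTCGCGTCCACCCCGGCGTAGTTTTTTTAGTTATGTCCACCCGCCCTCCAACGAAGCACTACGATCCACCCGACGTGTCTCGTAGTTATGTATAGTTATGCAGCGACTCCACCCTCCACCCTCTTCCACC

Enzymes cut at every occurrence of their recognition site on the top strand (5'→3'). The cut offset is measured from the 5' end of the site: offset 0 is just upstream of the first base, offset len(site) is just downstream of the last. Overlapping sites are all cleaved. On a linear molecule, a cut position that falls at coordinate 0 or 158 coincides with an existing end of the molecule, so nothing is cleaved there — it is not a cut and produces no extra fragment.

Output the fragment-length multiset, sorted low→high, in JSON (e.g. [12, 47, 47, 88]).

Scan for sites:
  ZebI (TCCACCC, off=5): starts [34, 63, 92, 135, 142] → cuts [39, 68, 97, 140, 147]
  XjeIV (GTGTCTCG, off=5): starts [21, 102] → cuts [26, 107]
  EstIII (TAGTTATG, off=2): starts [7, 55, 110, 120] → cuts [9, 57, 112, 122]

Pooled cuts: [9, 26, 39, 57, 68, 97, 107, 112, 122, 140, 147]

Fragment lengths:
  [0,9): 9 bp
  [9,26): 17 bp
  [26,39): 13 bp
  [39,57): 18 bp
  [57,68): 11 bp
  [68,97): 29 bp
  [97,107): 10 bp
  [107,112): 5 bp
  [112,122): 10 bp
  [122,140): 18 bp
  [140,147): 7 bp
  [147,158): 11 bp

[5,7,9,10,10,11,11,13,17,18,18,29]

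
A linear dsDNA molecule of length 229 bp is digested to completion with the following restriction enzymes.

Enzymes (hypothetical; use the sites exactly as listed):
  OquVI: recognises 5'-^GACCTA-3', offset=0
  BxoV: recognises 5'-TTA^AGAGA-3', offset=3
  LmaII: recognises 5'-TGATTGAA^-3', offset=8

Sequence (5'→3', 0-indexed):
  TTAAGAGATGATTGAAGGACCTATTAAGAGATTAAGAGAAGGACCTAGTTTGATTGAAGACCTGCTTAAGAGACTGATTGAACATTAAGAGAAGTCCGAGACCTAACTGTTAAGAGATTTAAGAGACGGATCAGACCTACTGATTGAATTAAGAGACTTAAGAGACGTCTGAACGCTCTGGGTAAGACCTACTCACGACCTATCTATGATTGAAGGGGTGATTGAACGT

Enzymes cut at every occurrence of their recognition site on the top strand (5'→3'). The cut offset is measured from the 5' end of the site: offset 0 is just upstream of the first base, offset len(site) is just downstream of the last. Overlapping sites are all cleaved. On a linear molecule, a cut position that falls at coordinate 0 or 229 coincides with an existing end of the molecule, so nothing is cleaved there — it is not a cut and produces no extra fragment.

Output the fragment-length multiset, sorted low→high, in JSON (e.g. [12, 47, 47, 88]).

[1,3,3,3,5,7,8,9,9,9,10,11,12,12,12,13,13,14,15,17,18,25]

Site scan:
  OquVI (GACCTA, off=0): starts [17, 41, 99, 133, 185, 196] → cuts [17, 41, 99, 133, 185, 196]
  BxoV (TTAAGAGA, off=3): starts [0, 23, 31, 65, 84, 109, 118, 148, 157] → cuts [3, 26, 34, 68, 87, 112, 121, 151, 160]
  LmaII (TGATTGAA, off=8): starts [8, 50, 74, 140, 206, 218] → cuts [16, 58, 82, 148, 214, 226]

Pooled cuts: [3, 16, 17, 26, 34, 41, 58, 68, 82, 87, 99, 112, 121, 133, 148, 151, 160, 185, 196, 214, 226]

Fragments:
  [0,3): 3 bp
  [3,16): 13 bp
  [16,17): 1 bp
  [17,26): 9 bp
  [26,34): 8 bp
  [34,41): 7 bp
  [41,58): 17 bp
  [58,68): 10 bp
  [68,82): 14 bp
  [82,87): 5 bp
  [87,99): 12 bp
  [99,112): 13 bp
  [112,121): 9 bp
  [121,133): 12 bp
  [133,148): 15 bp
  [148,151): 3 bp
  [151,160): 9 bp
  [160,185): 25 bp
  [185,196): 11 bp
  [196,214): 18 bp
  [214,226): 12 bp
  [226,229): 3 bp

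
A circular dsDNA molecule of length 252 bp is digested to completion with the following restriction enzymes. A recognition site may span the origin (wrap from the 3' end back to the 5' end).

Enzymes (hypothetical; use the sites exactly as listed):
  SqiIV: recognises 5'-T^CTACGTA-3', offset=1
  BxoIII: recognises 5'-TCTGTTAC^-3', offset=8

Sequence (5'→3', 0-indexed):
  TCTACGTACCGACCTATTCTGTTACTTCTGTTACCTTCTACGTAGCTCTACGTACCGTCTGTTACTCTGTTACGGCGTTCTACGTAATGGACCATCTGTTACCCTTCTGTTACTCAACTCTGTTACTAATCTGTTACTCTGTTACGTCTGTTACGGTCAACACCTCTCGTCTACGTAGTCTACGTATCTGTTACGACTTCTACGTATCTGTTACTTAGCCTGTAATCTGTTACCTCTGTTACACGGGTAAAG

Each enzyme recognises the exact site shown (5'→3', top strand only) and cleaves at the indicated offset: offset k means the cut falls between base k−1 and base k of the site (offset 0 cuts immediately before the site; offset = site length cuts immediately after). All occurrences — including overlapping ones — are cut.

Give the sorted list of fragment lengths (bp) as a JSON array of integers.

Scan for sites:
  SqiIV (TCTACGTA, off=1): starts [0, 36, 46, 78, 169, 178, 198] → cuts [1, 37, 47, 79, 170, 179, 199]
  BxoIII (TCTGTTAC, off=8): starts [17, 26, 57, 65, 94, 105, 118, 129, 137, 146, 186, 206, 225, 234] → cuts [25, 34, 65, 73, 102, 113, 126, 137, 145, 154, 194, 214, 233, 242]

Pooled cuts: [1, 25, 34, 37, 47, 65, 73, 79, 102, 113, 126, 137, 145, 154, 170, 179, 194, 199, 214, 233, 242]

Fragments:
  1→25: 24 bp
  25→34: 9 bp
  34→37: 3 bp
  37→47: 10 bp
  47→65: 18 bp
  65→73: 8 bp
  73→79: 6 bp
  79→102: 23 bp
  102→113: 11 bp
  113→126: 13 bp
  126→137: 11 bp
  137→145: 8 bp
  145→154: 9 bp
  154→170: 16 bp
  170→179: 9 bp
  179→194: 15 bp
  194→199: 5 bp
  199→214: 15 bp
  214→233: 19 bp
  233→242: 9 bp
  242→1 (wrap): 252-242+1 = 11 bp

[3,5,6,8,8,9,9,9,9,10,11,11,11,13,15,15,16,18,19,23,24]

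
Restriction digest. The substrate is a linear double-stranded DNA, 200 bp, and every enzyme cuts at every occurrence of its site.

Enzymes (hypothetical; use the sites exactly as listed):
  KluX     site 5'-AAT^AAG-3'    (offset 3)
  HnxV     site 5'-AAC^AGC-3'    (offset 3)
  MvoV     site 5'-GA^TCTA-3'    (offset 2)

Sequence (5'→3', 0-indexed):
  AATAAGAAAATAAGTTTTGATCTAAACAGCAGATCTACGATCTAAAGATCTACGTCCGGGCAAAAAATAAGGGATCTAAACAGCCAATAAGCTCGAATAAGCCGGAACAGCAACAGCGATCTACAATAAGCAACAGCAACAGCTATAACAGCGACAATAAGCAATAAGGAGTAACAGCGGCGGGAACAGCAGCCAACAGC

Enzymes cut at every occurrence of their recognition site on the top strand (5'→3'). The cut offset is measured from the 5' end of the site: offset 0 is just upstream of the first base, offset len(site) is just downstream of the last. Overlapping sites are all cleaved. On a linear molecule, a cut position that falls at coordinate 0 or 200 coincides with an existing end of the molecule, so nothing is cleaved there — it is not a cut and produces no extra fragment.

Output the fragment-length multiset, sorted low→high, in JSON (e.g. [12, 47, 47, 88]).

Per-enzyme occurrences:
  KluX (AATAAG, off=3): starts [0, 8, 65, 85, 95, 124, 155, 162] → cuts [3, 11, 68, 88, 98, 127, 158, 165]
  HnxV (AACAGC, off=3): starts [24, 78, 105, 111, 131, 137, 146, 172, 184, 194] → cuts [27, 81, 108, 114, 134, 140, 149, 175, 187, 197]
  MvoV (GATCTA, off=2): starts [18, 31, 38, 46, 72, 117] → cuts [20, 33, 40, 48, 74, 119]

Pooled cuts: [3, 11, 20, 27, 33, 40, 48, 68, 74, 81, 88, 98, 108, 114, 119, 127, 134, 140, 149, 158, 165, 175, 187, 197]

Fragments:
  [0,3): 3 bp
  [3,11): 8 bp
  [11,20): 9 bp
  [20,27): 7 bp
  [27,33): 6 bp
  [33,40): 7 bp
  [40,48): 8 bp
  [48,68): 20 bp
  [68,74): 6 bp
  [74,81): 7 bp
  [81,88): 7 bp
  [88,98): 10 bp
  [98,108): 10 bp
  [108,114): 6 bp
  [114,119): 5 bp
  [119,127): 8 bp
  [127,134): 7 bp
  [134,140): 6 bp
  [140,149): 9 bp
  [149,158): 9 bp
  [158,165): 7 bp
  [165,175): 10 bp
  [175,187): 12 bp
  [187,197): 10 bp
  [197,200): 3 bp

[3,3,5,6,6,6,6,7,7,7,7,7,7,8,8,8,9,9,9,10,10,10,10,12,20]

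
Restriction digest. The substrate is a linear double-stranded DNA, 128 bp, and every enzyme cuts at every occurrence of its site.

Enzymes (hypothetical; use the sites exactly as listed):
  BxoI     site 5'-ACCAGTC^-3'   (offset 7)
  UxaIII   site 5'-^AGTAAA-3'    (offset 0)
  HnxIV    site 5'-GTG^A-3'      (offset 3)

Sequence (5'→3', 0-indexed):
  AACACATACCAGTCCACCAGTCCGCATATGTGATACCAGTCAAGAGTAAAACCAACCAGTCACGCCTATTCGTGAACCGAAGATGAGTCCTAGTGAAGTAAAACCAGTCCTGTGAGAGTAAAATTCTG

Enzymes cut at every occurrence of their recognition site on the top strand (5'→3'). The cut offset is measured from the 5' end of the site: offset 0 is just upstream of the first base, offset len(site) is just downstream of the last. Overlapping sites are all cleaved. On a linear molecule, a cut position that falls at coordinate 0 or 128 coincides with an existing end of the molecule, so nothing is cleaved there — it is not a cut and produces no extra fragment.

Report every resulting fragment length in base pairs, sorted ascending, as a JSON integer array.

Per-enzyme occurrences:
  BxoI ACCAGTC/7: at [7, 15, 34, 54, 102] ⇒ [14, 22, 41, 61, 109]
  UxaIII AGTAAA/0: at [44, 96, 116] ⇒ [44, 96, 116]
  HnxIV GTGA/3: at [29, 71, 92, 111] ⇒ [32, 74, 95, 114]

Pooled cuts: [14, 22, 32, 41, 44, 61, 74, 95, 96, 109, 114, 116]

Fragment lengths:
  [0,14): 14 bp
  [14,22): 8 bp
  [22,32): 10 bp
  [32,41): 9 bp
  [41,44): 3 bp
  [44,61): 17 bp
  [61,74): 13 bp
  [74,95): 21 bp
  [95,96): 1 bp
  [96,109): 13 bp
  [109,114): 5 bp
  [114,116): 2 bp
  [116,128): 12 bp

[1,2,3,5,8,9,10,12,13,13,14,17,21]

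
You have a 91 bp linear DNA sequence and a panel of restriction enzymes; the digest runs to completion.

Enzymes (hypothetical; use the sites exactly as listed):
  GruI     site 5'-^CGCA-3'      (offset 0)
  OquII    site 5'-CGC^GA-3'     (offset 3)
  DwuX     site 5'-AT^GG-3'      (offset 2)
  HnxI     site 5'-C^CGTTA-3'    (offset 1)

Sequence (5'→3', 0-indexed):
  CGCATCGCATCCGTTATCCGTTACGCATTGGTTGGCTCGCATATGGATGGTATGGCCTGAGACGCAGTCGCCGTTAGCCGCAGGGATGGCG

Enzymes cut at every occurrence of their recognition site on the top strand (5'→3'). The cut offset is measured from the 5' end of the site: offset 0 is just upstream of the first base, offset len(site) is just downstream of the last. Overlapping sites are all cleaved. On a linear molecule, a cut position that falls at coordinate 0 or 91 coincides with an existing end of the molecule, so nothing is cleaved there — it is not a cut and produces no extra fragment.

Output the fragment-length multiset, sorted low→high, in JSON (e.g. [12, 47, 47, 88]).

Per-enzyme occurrences:
  GruI (CGCA, off=0): starts [0, 5, 23, 37, 62, 78] → cuts [5, 23, 37, 62, 78] (position 0 is a terminus of the linear molecule — no cut)
  OquII (CGCGA, off=3): no sites
  DwuX (ATGG, off=2): starts [42, 46, 51, 85] → cuts [44, 48, 53, 87]
  HnxI (CCGTTA, off=1): starts [10, 17, 70] → cuts [11, 18, 71]

All cut coordinates (distinct, sorted): [5, 11, 18, 23, 37, 44, 48, 53, 62, 71, 78, 87]

Fragments:
  [0,5): 5 bp
  [5,11): 6 bp
  [11,18): 7 bp
  [18,23): 5 bp
  [23,37): 14 bp
  [37,44): 7 bp
  [44,48): 4 bp
  [48,53): 5 bp
  [53,62): 9 bp
  [62,71): 9 bp
  [71,78): 7 bp
  [78,87): 9 bp
  [87,91): 4 bp

[4,4,5,5,5,6,7,7,7,9,9,9,14]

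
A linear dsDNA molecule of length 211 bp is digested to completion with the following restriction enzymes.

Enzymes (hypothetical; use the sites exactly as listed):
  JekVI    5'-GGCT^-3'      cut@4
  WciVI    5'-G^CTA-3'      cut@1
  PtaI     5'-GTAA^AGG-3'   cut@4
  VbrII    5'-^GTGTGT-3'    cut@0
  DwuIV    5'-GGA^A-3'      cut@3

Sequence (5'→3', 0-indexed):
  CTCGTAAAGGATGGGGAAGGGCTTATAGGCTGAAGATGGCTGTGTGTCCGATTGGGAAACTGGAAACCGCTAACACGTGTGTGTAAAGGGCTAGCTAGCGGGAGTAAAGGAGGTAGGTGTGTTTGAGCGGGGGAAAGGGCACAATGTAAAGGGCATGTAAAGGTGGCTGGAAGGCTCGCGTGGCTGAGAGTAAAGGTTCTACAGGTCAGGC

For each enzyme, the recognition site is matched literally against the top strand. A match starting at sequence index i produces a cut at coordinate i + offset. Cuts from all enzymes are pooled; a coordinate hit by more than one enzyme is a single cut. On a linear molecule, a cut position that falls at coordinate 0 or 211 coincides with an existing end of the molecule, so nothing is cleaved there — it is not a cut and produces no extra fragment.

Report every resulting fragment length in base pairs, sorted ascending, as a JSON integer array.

Per-enzyme occurrences:
  JekVI GGCT/4: at [19, 27, 37, 88, 164, 172, 181] ⇒ [23, 31, 41, 92, 168, 176, 185]
  WciVI GCTA/1: at [68, 89, 93] ⇒ [69, 90, 94]
  PtaI GTAAAGG/4: at [3, 82, 103, 145, 156, 189] ⇒ [7, 86, 107, 149, 160, 193]
  VbrII GTGTGT/0: at [41, 76, 78, 116] ⇒ [41, 76, 78, 116]
  DwuIV GGAA/3: at [14, 54, 61, 131, 168] ⇒ [17, 57, 64, 134, 171]

All cut coordinates (distinct, sorted): [7, 17, 23, 31, 41, 57, 64, 69, 76, 78, 86, 90, 92, 94, 107, 116, 134, 149, 160, 168, 171, 176, 185, 193]

Fragment lengths:
  [0,7): 7 bp
  [7,17): 10 bp
  [17,23): 6 bp
  [23,31): 8 bp
  [31,41): 10 bp
  [41,57): 16 bp
  [57,64): 7 bp
  [64,69): 5 bp
  [69,76): 7 bp
  [76,78): 2 bp
  [78,86): 8 bp
  [86,90): 4 bp
  [90,92): 2 bp
  [92,94): 2 bp
  [94,107): 13 bp
  [107,116): 9 bp
  [116,134): 18 bp
  [134,149): 15 bp
  [149,160): 11 bp
  [160,168): 8 bp
  [168,171): 3 bp
  [171,176): 5 bp
  [176,185): 9 bp
  [185,193): 8 bp
  [193,211): 18 bp

[2,2,2,3,4,5,5,6,7,7,7,8,8,8,8,9,9,10,10,11,13,15,16,18,18]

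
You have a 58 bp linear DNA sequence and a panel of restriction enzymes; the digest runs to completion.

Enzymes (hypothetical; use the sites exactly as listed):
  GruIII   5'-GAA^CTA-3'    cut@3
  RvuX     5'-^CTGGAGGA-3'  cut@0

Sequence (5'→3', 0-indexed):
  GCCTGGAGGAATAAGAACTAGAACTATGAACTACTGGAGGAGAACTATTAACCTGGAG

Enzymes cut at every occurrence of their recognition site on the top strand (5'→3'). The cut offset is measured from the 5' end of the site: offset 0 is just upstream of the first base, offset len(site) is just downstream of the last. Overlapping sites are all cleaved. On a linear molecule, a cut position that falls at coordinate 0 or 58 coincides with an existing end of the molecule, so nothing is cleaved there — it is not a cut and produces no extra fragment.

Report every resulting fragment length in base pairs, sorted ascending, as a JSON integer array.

Scan for sites:
  GruIII (GAACTA, off=3): starts [14, 20, 27, 41] → cuts [17, 23, 30, 44]
  RvuX (CTGGAGGA, off=0): starts [2, 33] → cuts [2, 33]

All cut coordinates (distinct, sorted): [2, 17, 23, 30, 33, 44]

Fragment lengths:
  [0,2): 2 bp
  [2,17): 15 bp
  [17,23): 6 bp
  [23,30): 7 bp
  [30,33): 3 bp
  [33,44): 11 bp
  [44,58): 14 bp

[2,3,6,7,11,14,15]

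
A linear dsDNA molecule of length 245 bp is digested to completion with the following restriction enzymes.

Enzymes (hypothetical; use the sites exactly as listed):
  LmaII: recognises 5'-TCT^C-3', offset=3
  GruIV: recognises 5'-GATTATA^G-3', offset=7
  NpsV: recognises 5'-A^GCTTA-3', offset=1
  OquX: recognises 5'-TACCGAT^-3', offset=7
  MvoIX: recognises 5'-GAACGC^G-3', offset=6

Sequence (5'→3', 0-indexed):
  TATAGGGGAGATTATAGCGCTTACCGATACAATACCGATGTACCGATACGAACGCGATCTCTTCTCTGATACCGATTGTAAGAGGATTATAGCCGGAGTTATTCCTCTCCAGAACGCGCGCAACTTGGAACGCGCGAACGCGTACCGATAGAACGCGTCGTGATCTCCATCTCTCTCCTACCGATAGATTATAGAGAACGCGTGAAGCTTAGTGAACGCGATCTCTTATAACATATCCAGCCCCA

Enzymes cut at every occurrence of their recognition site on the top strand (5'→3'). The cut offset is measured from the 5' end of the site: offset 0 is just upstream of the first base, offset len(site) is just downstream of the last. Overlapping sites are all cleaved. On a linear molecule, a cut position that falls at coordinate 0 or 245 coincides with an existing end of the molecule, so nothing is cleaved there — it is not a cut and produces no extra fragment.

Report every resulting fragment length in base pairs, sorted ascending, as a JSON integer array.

[2,2,5,5,5,5,6,7,8,8,8,8,8,8,9,9,10,11,11,12,13,15,16,16,17,21]

Scan for sites:
  LmaII (TCTC, off=3): starts [57, 62, 105, 163, 169, 171, 173, 221] → cuts [60, 65, 108, 166, 172, 174, 176, 224]
  GruIV (GATTATAG, off=7): starts [9, 84, 186] → cuts [16, 91, 193]
  NpsV (AGCTTA, off=1): starts [205] → cuts [206]
  OquX (TACCGAT, off=7): starts [21, 32, 40, 69, 142, 178] → cuts [28, 39, 47, 76, 149, 185]
  MvoIX (GAACGCG, off=6): starts [49, 111, 127, 135, 150, 195, 213] → cuts [55, 117, 133, 141, 156, 201, 219]

Pooled cuts: [16, 28, 39, 47, 55, 60, 65, 76, 91, 108, 117, 133, 141, 149, 156, 166, 172, 174, 176, 185, 193, 201, 206, 219, 224]

Fragments:
  [0,16): 16 bp
  [16,28): 12 bp
  [28,39): 11 bp
  [39,47): 8 bp
  [47,55): 8 bp
  [55,60): 5 bp
  [60,65): 5 bp
  [65,76): 11 bp
  [76,91): 15 bp
  [91,108): 17 bp
  [108,117): 9 bp
  [117,133): 16 bp
  [133,141): 8 bp
  [141,149): 8 bp
  [149,156): 7 bp
  [156,166): 10 bp
  [166,172): 6 bp
  [172,174): 2 bp
  [174,176): 2 bp
  [176,185): 9 bp
  [185,193): 8 bp
  [193,201): 8 bp
  [201,206): 5 bp
  [206,219): 13 bp
  [219,224): 5 bp
  [224,245): 21 bp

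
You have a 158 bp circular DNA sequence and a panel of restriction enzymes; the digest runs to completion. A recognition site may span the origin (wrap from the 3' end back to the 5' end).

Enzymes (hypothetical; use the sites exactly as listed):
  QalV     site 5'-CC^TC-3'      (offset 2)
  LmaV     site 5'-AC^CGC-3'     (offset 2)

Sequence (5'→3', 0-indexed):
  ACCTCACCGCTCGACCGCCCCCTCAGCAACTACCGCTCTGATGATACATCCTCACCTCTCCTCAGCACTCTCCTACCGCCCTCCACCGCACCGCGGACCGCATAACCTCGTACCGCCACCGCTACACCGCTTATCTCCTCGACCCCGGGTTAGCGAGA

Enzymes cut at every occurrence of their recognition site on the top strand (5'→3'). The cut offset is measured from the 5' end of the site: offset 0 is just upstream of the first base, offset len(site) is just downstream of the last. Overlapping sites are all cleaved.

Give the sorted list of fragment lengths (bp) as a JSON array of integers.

Scan for sites:
  QalV (CCTC, off=2): starts [1, 20, 49, 54, 59, 79, 105, 136] → cuts [3, 22, 51, 56, 61, 81, 107, 138]
  LmaV (ACCGC, off=2): starts [5, 13, 31, 74, 84, 89, 96, 111, 117, 125] → cuts [7, 15, 33, 76, 86, 91, 98, 113, 119, 127]

Pooled cuts: [3, 7, 15, 22, 33, 51, 56, 61, 76, 81, 86, 91, 98, 107, 113, 119, 127, 138]

Fragment lengths:
  3→7: 4 bp
  7→15: 8 bp
  15→22: 7 bp
  22→33: 11 bp
  33→51: 18 bp
  51→56: 5 bp
  56→61: 5 bp
  61→76: 15 bp
  76→81: 5 bp
  81→86: 5 bp
  86→91: 5 bp
  91→98: 7 bp
  98→107: 9 bp
  107→113: 6 bp
  113→119: 6 bp
  119→127: 8 bp
  127→138: 11 bp
  138→3 (wrap): 158-138+3 = 23 bp

[4,5,5,5,5,5,6,6,7,7,8,8,9,11,11,15,18,23]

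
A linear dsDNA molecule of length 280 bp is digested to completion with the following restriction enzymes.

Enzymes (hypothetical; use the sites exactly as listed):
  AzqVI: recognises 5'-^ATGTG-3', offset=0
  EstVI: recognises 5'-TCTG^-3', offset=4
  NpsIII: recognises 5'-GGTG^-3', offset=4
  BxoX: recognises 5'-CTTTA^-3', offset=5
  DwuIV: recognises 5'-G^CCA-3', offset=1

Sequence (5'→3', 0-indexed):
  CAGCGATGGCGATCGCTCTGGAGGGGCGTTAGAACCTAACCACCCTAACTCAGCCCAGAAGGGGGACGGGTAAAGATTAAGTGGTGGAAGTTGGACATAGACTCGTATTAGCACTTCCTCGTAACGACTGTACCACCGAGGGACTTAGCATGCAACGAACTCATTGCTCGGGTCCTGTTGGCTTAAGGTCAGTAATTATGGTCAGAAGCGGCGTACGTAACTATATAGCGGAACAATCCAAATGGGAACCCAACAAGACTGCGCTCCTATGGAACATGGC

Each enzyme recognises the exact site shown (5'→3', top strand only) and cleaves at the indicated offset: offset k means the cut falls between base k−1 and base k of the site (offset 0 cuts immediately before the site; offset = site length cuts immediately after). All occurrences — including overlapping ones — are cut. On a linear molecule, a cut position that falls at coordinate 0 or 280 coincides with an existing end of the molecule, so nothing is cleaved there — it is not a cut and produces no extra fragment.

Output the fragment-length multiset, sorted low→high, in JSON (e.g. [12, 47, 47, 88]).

Scan for sites:
  AzqVI (ATGTG, off=0): no sites
  EstVI (TCTG, off=4): starts [16] → cuts [20]
  NpsIII (GGTG, off=4): starts [82] → cuts [86]
  BxoX (CTTTA, off=5): no sites
  DwuIV (GCCA, off=1): no sites

Pooled cuts: [20, 86]

Fragment lengths:
  [0,20): 20 bp
  [20,86): 66 bp
  [86,280): 194 bp

[20,66,194]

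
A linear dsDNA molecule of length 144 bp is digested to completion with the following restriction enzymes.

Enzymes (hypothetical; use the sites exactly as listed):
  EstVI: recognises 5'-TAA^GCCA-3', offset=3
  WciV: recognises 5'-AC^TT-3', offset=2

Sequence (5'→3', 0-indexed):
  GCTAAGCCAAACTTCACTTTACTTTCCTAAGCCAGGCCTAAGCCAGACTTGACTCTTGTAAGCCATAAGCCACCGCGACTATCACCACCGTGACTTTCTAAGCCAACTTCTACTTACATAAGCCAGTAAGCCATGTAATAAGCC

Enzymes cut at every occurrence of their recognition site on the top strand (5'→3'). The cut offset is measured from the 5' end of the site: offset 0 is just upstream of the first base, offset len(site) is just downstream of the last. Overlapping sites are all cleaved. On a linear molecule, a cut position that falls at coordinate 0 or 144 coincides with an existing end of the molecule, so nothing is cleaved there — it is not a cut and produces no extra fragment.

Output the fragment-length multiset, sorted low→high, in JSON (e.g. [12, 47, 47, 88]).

Site scan:
  EstVI TAAGCCA/3: at [2, 27, 38, 58, 65, 98, 118, 126] ⇒ [5, 30, 41, 61, 68, 101, 121, 129]
  WciV ACTT/2: at [10, 15, 20, 46, 92, 105, 111] ⇒ [12, 17, 22, 48, 94, 107, 113]

Pooled cuts: [5, 12, 17, 22, 30, 41, 48, 61, 68, 94, 101, 107, 113, 121, 129]

Fragments:
  [0,5): 5 bp
  [5,12): 7 bp
  [12,17): 5 bp
  [17,22): 5 bp
  [22,30): 8 bp
  [30,41): 11 bp
  [41,48): 7 bp
  [48,61): 13 bp
  [61,68): 7 bp
  [68,94): 26 bp
  [94,101): 7 bp
  [101,107): 6 bp
  [107,113): 6 bp
  [113,121): 8 bp
  [121,129): 8 bp
  [129,144): 15 bp

[5,5,5,6,6,7,7,7,7,8,8,8,11,13,15,26]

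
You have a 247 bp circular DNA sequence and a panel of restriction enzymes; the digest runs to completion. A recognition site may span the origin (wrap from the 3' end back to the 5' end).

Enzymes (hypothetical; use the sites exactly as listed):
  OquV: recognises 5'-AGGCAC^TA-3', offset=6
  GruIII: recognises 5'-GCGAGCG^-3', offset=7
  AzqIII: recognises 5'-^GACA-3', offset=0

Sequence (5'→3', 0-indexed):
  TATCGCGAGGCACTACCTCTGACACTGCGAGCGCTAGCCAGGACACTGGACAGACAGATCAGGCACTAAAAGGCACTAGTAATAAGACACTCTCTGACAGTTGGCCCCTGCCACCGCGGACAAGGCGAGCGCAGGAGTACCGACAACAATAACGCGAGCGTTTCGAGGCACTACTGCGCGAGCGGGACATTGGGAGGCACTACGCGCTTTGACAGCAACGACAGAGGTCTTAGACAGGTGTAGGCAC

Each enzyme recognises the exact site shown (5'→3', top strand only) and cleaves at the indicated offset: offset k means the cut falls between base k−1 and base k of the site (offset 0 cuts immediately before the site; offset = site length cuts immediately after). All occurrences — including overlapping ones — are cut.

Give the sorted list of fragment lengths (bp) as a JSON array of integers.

[1,4,7,7,8,9,9,10,10,10,10,11,13,13,13,13,13,14,15,15,19,23]

Scan for sites:
  OquV AGGCACTA/6: at [7, 60, 70, 165, 194, 241] ⇒ [0, 13, 66, 76, 171, 200]
  GruIII GCGAGCG/7: at [26, 124, 153, 177] ⇒ [33, 131, 160, 184]
  AzqIII GACA/0: at [20, 41, 48, 52, 85, 95, 118, 141, 185, 210, 219, 232] ⇒ [20, 41, 48, 52, 85, 95, 118, 141, 185, 210, 219, 232]

Pooled cuts: [0, 13, 20, 33, 41, 48, 52, 66, 76, 85, 95, 118, 131, 141, 160, 171, 184, 185, 200, 210, 219, 232]

Fragment lengths:
  0→13: 13 bp
  13→20: 7 bp
  20→33: 13 bp
  33→41: 8 bp
  41→48: 7 bp
  48→52: 4 bp
  52→66: 14 bp
  66→76: 10 bp
  76→85: 9 bp
  85→95: 10 bp
  95→118: 23 bp
  118→131: 13 bp
  131→141: 10 bp
  141→160: 19 bp
  160→171: 11 bp
  171→184: 13 bp
  184→185: 1 bp
  185→200: 15 bp
  200→210: 10 bp
  210→219: 9 bp
  219→232: 13 bp
  232→0 (wrap): 247-232+0 = 15 bp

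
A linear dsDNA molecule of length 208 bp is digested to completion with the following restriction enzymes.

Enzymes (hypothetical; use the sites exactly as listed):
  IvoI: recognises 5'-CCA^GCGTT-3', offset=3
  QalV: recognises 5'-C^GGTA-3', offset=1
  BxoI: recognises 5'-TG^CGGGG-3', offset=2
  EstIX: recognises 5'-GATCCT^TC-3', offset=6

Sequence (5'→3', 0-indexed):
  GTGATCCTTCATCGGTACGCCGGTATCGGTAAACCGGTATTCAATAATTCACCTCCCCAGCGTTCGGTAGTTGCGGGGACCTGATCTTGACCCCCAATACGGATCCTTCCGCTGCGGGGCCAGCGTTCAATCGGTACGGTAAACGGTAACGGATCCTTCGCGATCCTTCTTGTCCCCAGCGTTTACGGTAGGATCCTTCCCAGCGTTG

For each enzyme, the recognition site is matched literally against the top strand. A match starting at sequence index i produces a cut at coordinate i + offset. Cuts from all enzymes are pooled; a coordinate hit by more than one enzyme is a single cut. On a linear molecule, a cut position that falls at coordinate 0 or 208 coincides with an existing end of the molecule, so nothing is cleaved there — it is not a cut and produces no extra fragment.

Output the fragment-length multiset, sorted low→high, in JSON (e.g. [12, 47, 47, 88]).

[5,5,5,6,6,6,7,7,8,8,8,8,8,8,10,10,11,11,13,24,34]

Site scan:
  IvoI (CCAGCGTT, off=3): starts [56, 119, 175, 199] → cuts [59, 122, 178, 202]
  QalV (CGGTA, off=1): starts [12, 20, 26, 34, 64, 131, 136, 143, 185] → cuts [13, 21, 27, 35, 65, 132, 137, 144, 186]
  BxoI (TGCGGGG, off=2): starts [71, 112] → cuts [73, 114]
  EstIX (GATCCTTC, off=6): starts [2, 101, 151, 161, 191] → cuts [8, 107, 157, 167, 197]

All cut coordinates (distinct, sorted): [8, 13, 21, 27, 35, 59, 65, 73, 107, 114, 122, 132, 137, 144, 157, 167, 178, 186, 197, 202]

Fragments:
  [0,8): 8 bp
  [8,13): 5 bp
  [13,21): 8 bp
  [21,27): 6 bp
  [27,35): 8 bp
  [35,59): 24 bp
  [59,65): 6 bp
  [65,73): 8 bp
  [73,107): 34 bp
  [107,114): 7 bp
  [114,122): 8 bp
  [122,132): 10 bp
  [132,137): 5 bp
  [137,144): 7 bp
  [144,157): 13 bp
  [157,167): 10 bp
  [167,178): 11 bp
  [178,186): 8 bp
  [186,197): 11 bp
  [197,202): 5 bp
  [202,208): 6 bp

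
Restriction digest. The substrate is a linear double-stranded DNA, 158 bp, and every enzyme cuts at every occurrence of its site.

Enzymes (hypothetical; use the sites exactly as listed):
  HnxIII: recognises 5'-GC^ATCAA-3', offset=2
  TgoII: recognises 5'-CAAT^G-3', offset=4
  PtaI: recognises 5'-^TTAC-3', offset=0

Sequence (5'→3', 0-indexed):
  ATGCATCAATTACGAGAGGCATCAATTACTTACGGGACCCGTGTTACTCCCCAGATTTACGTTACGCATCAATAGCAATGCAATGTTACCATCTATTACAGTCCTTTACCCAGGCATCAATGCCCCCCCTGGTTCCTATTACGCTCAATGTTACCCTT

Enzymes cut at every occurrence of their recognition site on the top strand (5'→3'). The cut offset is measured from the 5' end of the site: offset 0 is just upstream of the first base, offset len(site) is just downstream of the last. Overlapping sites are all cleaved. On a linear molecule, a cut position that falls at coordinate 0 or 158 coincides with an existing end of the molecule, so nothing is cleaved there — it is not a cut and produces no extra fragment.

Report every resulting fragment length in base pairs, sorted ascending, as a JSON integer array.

[1,1,4,4,5,5,5,5,6,6,8,10,10,10,11,11,12,13,14,17]

Site scan:
  HnxIII (GCATCAA, off=2): starts [2, 18, 65, 113] → cuts [4, 20, 67, 115]
  TgoII (CAATG, off=4): starts [75, 80, 117, 145] → cuts [79, 84, 121, 149]
  PtaI (TTAC, off=0): starts [9, 25, 29, 43, 56, 61, 85, 95, 105, 138, 150] → cuts [9, 25, 29, 43, 56, 61, 85, 95, 105, 138, 150]

Pooled cuts: [4, 9, 20, 25, 29, 43, 56, 61, 67, 79, 84, 85, 95, 105, 115, 121, 138, 149, 150]

Fragment lengths:
  [0,4): 4 bp
  [4,9): 5 bp
  [9,20): 11 bp
  [20,25): 5 bp
  [25,29): 4 bp
  [29,43): 14 bp
  [43,56): 13 bp
  [56,61): 5 bp
  [61,67): 6 bp
  [67,79): 12 bp
  [79,84): 5 bp
  [84,85): 1 bp
  [85,95): 10 bp
  [95,105): 10 bp
  [105,115): 10 bp
  [115,121): 6 bp
  [121,138): 17 bp
  [138,149): 11 bp
  [149,150): 1 bp
  [150,158): 8 bp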